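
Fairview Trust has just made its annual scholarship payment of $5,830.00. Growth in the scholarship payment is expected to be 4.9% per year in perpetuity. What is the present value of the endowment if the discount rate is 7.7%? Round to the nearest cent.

D₁ = D₀ × (1 + g) = $5,830.00 × 1.049 = $6,115.6700
Growing perpetuity: P = D₁ / (r − g) = $6,115.6700 / (0.077 − 0.049) = $218,416.79

$218416.79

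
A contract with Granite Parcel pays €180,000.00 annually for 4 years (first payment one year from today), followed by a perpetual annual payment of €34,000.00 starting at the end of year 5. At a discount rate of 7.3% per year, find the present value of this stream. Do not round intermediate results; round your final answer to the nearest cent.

PV of 4-year annuity: €180,000.00 × [1 − (1+0.073)^−4] / 0.073 = 605591.47220
Perpetuity value at year 4: €34,000.00 / 0.073 = 465753.42466
PV of perpetuity: 465753.42466 / (1+0.073)^4 = 351363.92435
Total PV = 605591.47220 + 351363.92435 = 956955.39655

€956955.40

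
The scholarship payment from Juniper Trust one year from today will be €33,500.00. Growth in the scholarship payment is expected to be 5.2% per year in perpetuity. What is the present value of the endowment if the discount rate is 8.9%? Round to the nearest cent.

€905405.41

Growing perpetuity: P = D₁ / (r − g) = €33,500.0000 / (0.089 − 0.052) = €905,405.41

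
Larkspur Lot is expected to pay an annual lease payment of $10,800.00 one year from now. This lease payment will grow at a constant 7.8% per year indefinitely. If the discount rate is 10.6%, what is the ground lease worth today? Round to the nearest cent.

Growing perpetuity: P = D₁ / (r − g) = $10,800.0000 / (0.106 − 0.078) = $385,714.29

$385714.29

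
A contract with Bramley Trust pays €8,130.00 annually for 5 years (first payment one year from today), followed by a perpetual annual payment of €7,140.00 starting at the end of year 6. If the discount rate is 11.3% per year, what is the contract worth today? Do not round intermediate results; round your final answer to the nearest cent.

€66817.33

PV of 5-year annuity: €8,130.00 × [1 − (1+0.113)^−5] / 0.113 = 29822.25508
Perpetuity value at year 5: €7,140.00 / 0.113 = 63185.84071
PV of perpetuity: 63185.84071 / (1+0.113)^5 = 36995.07794
Total PV = 29822.25508 + 36995.07794 = 66817.33302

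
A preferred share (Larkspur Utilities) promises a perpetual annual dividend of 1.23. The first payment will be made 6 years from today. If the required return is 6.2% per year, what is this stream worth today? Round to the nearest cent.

Value at end of year 5: C / r = 1.23 / 0.062 = 19.8387
Discount to today: PV = 19.8387 / (1 + 0.062)^5 = 19.8387 / 1.350898 = 14.69

14.69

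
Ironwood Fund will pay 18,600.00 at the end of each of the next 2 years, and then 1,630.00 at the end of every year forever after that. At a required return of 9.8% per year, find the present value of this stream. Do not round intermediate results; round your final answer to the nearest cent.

PV of 2-year annuity: 18,600.00 × [1 − (1+0.098)^−2] / 0.098 = 32367.84218
Perpetuity value at year 2: 1,630.00 / 0.098 = 16632.65306
PV of perpetuity: 16632.65306 / (1+0.098)^2 = 13796.11635
Total PV = 32367.84218 + 13796.11635 = 46163.95853

46163.96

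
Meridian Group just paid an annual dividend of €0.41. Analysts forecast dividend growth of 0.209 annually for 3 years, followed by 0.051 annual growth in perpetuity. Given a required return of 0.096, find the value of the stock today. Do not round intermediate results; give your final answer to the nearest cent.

D_1 = 0.49569
D_2 = 0.59929
D_3 = 0.72454
Terminal value at year 3: TV = D_3×(1+g_2)/(r−g_2) = 0.76149/0.045 = 16.92205
P_0 = D_1/(1+r)^1 + D_2/(1+r)^2 + D_3/(1+r)^3 + TV/(1+r)^3
    = 0.45227 + 0.49890 + 0.55034 + 12.85350 = 14.35501

€14.36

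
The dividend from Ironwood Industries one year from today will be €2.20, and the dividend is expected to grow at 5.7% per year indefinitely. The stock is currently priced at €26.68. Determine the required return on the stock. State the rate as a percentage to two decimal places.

P = D₁/(r − g) ⇒ r = D₁/P + g = €2.2000/€26.68 + 0.057 = 0.082459 + 0.057 = 0.139459

13.95%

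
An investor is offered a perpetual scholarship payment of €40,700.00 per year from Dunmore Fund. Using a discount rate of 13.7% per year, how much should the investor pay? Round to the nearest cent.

Level perpetuity: PV = C / r = €40,700.00 / 0.137 = €297,080.29

€297080.29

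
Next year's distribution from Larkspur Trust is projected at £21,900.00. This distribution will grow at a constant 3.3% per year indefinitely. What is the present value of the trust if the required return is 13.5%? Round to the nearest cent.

£214705.88

Growing perpetuity: P = D₁ / (r − g) = £21,900.0000 / (0.135 − 0.033) = £214,705.88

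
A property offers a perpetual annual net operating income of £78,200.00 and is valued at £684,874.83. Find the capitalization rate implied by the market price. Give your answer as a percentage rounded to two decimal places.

P = C/r ⇒ r = C/P = £78,200.00/£684,874.83 = 0.114181

11.42%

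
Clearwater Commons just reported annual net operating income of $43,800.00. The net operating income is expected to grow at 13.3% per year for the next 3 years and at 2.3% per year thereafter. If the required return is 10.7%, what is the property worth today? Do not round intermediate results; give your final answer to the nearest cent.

D_1 = 49625.40000
D_2 = 56225.57820
D_3 = 63703.58010
Terminal value at year 3: TV = D_3×(1+g_2)/(r−g_2) = 65168.76244/0.084 = 775818.60051
P_0 = D_1/(1+r)^1 + D_2/(1+r)^2 + D_3/(1+r)^3 + TV/(1+r)^3
    = 44828.72629 + 45881.61417 + 46959.23112 + 571896.35045 = 709565.92202

$709565.92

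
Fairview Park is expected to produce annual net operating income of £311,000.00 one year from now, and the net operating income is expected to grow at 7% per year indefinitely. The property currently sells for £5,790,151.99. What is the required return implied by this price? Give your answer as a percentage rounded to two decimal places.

P = D₁/(r − g) ⇒ r = D₁/P + g = £311,000.0000/£5,790,151.99 + 0.07 = 0.053712 + 0.07 = 0.123712

12.37%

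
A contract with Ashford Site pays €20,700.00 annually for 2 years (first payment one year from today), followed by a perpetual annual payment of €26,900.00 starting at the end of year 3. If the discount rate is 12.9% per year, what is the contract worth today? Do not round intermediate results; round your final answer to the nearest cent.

€198171.43

PV of 2-year annuity: €20,700.00 × [1 − (1+0.129)^−2] / 0.129 = 34574.67632
Perpetuity value at year 2: €26,900.00 / 0.129 = 208527.13178
PV of perpetuity: 208527.13178 / (1+0.129)^2 = 163596.75531
Total PV = 34574.67632 + 163596.75531 = 198171.43163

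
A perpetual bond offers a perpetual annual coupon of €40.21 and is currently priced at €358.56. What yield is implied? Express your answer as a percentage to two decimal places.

11.21%

P = C/r ⇒ r = C/P = €40.21/€358.56 = 0.112143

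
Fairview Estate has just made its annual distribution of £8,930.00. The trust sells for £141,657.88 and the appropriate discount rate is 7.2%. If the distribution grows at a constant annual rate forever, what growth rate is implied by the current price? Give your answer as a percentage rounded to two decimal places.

P = D₀(1+g)/(r−g) ⇒ P(r−g) = D₀(1+g) ⇒ g(P+D₀) = P·r − D₀
g = (P·r − D₀)/(P + D₀) = (£141,657.88×0.072 − £8,930.00) / (£141,657.88 + £8,930.00) = 0.008429

0.84%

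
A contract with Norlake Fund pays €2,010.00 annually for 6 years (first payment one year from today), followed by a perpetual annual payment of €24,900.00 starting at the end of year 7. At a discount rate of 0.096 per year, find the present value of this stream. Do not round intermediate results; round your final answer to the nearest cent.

€158503.54

PV of 6-year annuity: €2,010.00 × [1 − (1+0.096)^−6] / 0.096 = 8857.65117
Perpetuity value at year 6: €24,900.00 / 0.096 = 259375.00000
PV of perpetuity: 259375.00000 / (1+0.096)^6 = 149645.88850
Total PV = 8857.65117 + 149645.88850 = 158503.53967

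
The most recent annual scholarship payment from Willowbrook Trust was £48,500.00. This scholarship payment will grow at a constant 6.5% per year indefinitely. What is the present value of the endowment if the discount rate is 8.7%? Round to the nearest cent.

£2347840.91

D₁ = D₀ × (1 + g) = £48,500.00 × 1.065 = £51,652.5000
Growing perpetuity: P = D₁ / (r − g) = £51,652.5000 / (0.087 − 0.065) = £2,347,840.91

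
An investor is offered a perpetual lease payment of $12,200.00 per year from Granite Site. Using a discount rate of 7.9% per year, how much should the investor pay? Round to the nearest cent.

Level perpetuity: PV = C / r = $12,200.00 / 0.079 = $154,430.38

$154430.38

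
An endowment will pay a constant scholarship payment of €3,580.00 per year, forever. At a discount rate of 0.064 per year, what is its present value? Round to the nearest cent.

€55937.50

Level perpetuity: PV = C / r = €3,580.00 / 0.064 = €55,937.50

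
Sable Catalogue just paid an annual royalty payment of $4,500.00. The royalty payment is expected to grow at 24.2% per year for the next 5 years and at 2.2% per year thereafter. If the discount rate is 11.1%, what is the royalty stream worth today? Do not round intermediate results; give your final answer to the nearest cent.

$122048.03

D_1 = 5589.00000
D_2 = 6941.53800
D_3 = 8621.39020
D_4 = 10707.76662
D_5 = 13299.04615
Terminal value at year 5: TV = D_5×(1+g_2)/(r−g_2) = 13591.62516/0.089 = 152714.88946
P_0 = D_1/(1+r)^1 + D_2/(1+r)^2 + D_3/(1+r)^3 + D_4/(1+r)^4 + D_5/(1+r)^5 + TV/(1+r)^5
    = 5030.60306 + 5623.77048 + 6286.87933 + 7028.17653 + 7856.88141 + 90221.71691 = 122048.02772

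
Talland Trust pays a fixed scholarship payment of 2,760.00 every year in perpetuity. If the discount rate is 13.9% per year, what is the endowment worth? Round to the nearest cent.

Level perpetuity: PV = C / r = 2,760.00 / 0.139 = 19,856.12

19856.12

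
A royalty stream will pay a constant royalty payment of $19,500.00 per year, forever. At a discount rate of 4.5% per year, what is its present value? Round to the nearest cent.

$433333.33

Level perpetuity: PV = C / r = $19,500.00 / 0.045 = $433,333.33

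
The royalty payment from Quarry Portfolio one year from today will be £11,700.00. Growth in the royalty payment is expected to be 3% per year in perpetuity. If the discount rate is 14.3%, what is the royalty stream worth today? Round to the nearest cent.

£103539.82

Growing perpetuity: P = D₁ / (r − g) = £11,700.0000 / (0.143 − 0.03) = £103,539.82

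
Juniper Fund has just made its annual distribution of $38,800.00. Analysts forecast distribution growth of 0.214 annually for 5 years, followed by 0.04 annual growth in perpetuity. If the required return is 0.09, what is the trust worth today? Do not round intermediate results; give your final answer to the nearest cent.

$1654256.22

D_1 = 47103.20000
D_2 = 57183.28480
D_3 = 69420.50775
D_4 = 84276.49641
D_5 = 102311.66664
Terminal value at year 5: TV = D_5×(1+g_2)/(r−g_2) = 106404.13330/0.05 = 2128082.66602
P_0 = D_1/(1+r)^1 + D_2/(1+r)^2 + D_3/(1+r)^3 + D_4/(1+r)^4 + D_5/(1+r)^5 + TV/(1+r)^5
    = 43213.94495 + 48130.02677 + 53605.36926 + 59703.59475 + 66495.56333 + 1383107.71729 = 1654256.21635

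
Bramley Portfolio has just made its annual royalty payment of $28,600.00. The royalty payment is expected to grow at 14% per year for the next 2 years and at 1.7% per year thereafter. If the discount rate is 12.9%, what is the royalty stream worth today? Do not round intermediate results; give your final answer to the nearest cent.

D_1 = 32604.00000
D_2 = 37168.56000
Terminal value at year 2: TV = D_2×(1+g_2)/(r−g_2) = 37800.42552/0.112 = 337503.79929
P_0 = D_1/(1+r)^1 + D_2/(1+r)^2 + TV/(1+r)^2
    = 28878.65368 + 29160.02231 + 264783.41689 = 322822.09288

$322822.09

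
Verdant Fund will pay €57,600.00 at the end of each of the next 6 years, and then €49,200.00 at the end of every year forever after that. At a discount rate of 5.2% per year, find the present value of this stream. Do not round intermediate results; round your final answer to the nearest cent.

PV of 6-year annuity: €57,600.00 × [1 − (1+0.052)^−6] / 0.052 = 290499.18909
Perpetuity value at year 6: €49,200.00 / 0.052 = 946153.84615
PV of perpetuity: 946153.84615 / (1+0.052)^6 = 698019.12214
Total PV = 290499.18909 + 698019.12214 = 988518.31123

€988518.31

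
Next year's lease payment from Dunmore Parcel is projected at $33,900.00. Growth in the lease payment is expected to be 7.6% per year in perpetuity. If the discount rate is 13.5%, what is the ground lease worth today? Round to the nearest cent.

Growing perpetuity: P = D₁ / (r − g) = $33,900.0000 / (0.135 − 0.076) = $574,576.27

$574576.27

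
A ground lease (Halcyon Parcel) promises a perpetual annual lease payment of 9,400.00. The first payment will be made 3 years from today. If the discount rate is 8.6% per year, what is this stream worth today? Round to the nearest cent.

92676.53

Value at end of year 2: C / r = 9,400.00 / 0.086 = 109,302.3256
Discount to today: PV = 109,302.3256 / (1 + 0.086)^2 = 109,302.3256 / 1.179396 = 92,676.53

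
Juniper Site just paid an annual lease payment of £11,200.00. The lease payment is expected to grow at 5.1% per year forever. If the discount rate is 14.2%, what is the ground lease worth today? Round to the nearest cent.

D₁ = D₀ × (1 + g) = £11,200.00 × 1.051 = £11,771.2000
Growing perpetuity: P = D₁ / (r − g) = £11,771.2000 / (0.142 − 0.051) = £129,353.85

£129353.85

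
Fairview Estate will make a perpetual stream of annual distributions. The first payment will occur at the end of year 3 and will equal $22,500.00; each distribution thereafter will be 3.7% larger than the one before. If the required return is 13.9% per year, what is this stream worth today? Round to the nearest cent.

Value at end of year 2: C₁ / (r − g) = $22,500.00 / (0.139 − 0.037) = $220,588.2353
Discount to today: PV = $220,588.2353 / (1 + 0.139)^2 = $220,588.2353 / 1.297321 = $170,033.66

$170033.66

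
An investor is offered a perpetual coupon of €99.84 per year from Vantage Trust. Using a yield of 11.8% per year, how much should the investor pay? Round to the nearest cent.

Level perpetuity: PV = C / r = €99.84 / 0.118 = €846.10

€846.10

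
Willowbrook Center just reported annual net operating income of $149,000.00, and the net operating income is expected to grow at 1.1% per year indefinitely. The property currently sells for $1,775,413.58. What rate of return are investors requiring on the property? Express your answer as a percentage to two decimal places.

D₁ = $149,000.00 × 1.011 = $150,639.0000
P = D₁/(r − g) ⇒ r = D₁/P + g = $150,639.0000/$1,775,413.58 + 0.011 = 0.084847 + 0.011 = 0.095847

9.58%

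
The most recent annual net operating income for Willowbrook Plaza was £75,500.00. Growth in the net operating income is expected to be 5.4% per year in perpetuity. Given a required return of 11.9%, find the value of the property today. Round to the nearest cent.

£1224261.54

D₁ = D₀ × (1 + g) = £75,500.00 × 1.054 = £79,577.0000
Growing perpetuity: P = D₁ / (r − g) = £79,577.0000 / (0.119 − 0.054) = £1,224,261.54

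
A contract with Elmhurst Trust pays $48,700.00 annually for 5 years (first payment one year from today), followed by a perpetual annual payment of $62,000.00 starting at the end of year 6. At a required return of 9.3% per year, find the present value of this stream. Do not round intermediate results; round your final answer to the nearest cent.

PV of 5-year annuity: $48,700.00 × [1 − (1+0.093)^−5] / 0.093 = 187960.65874
Perpetuity value at year 5: $62,000.00 / 0.093 = 666666.66667
PV of perpetuity: 666666.66667 / (1+0.093)^5 = 427373.83623
Total PV = 187960.65874 + 427373.83623 = 615334.49498

$615334.49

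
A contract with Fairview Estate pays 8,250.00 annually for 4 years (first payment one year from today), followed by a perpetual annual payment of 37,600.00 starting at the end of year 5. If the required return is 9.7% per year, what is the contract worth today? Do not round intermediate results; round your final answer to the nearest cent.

293985.90

PV of 4-year annuity: 8,250.00 × [1 − (1+0.097)^−4] / 0.097 = 26322.12746
Perpetuity value at year 4: 37,600.00 / 0.097 = 387628.86598
PV of perpetuity: 387628.86598 / (1+0.097)^4 = 267663.77600
Total PV = 26322.12746 + 267663.77600 = 293985.90345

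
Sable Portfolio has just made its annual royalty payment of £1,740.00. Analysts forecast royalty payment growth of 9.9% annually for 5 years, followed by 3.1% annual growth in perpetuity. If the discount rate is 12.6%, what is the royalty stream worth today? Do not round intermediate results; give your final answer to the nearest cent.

£24819.37

D_1 = 1912.26000
D_2 = 2101.57374
D_3 = 2309.62954
D_4 = 2538.28286
D_5 = 2789.57287
Terminal value at year 5: TV = D_5×(1+g_2)/(r−g_2) = 2876.04963/0.095 = 30274.20660
P_0 = D_1/(1+r)^1 + D_2/(1+r)^2 + D_3/(1+r)^3 + D_4/(1+r)^4 + D_5/(1+r)^5 + TV/(1+r)^5
    = 1698.27709 + 1657.55463 + 1617.80865 + 1579.01573 + 1541.15301 + 16725.56579 = 24819.37489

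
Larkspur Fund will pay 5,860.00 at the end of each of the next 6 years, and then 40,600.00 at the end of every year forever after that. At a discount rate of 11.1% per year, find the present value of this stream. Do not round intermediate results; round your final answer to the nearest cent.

219219.29

PV of 6-year annuity: 5,860.00 × [1 − (1+0.111)^−6] / 0.111 = 24719.69855
Perpetuity value at year 6: 40,600.00 / 0.111 = 365765.76577
PV of perpetuity: 365765.76577 / (1+0.111)^6 = 194499.59491
Total PV = 24719.69855 + 194499.59491 = 219219.29346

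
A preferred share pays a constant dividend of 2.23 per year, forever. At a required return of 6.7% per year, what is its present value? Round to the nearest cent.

Level perpetuity: PV = C / r = 2.23 / 0.067 = 33.28

33.28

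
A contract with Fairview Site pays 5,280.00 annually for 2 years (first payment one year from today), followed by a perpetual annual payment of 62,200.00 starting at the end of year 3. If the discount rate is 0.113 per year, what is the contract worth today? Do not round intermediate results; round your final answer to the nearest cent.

453352.58

PV of 2-year annuity: 5,280.00 × [1 − (1+0.113)^−2] / 0.113 = 9006.23119
Perpetuity value at year 2: 62,200.00 / 0.113 = 550442.47788
PV of perpetuity: 550442.47788 / (1+0.113)^2 = 444346.34534
Total PV = 9006.23119 + 444346.34534 = 453352.57653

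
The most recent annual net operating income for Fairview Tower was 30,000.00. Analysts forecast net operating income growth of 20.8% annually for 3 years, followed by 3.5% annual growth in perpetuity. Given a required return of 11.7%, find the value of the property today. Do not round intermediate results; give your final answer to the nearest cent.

584425.69

D_1 = 36240.00000
D_2 = 43777.92000
D_3 = 52883.72736
Terminal value at year 3: TV = D_3×(1+g_2)/(r−g_2) = 54734.65782/0.082 = 667495.82704
P_0 = D_1/(1+r)^1 + D_2/(1+r)^2 + D_3/(1+r)^3 + TV/(1+r)^3
    = 32444.04655 + 35087.20523 + 37945.69732 + 478948.74062 = 584425.68973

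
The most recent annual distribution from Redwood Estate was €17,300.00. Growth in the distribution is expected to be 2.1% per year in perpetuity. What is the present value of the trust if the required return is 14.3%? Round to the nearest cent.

€144781.15

D₁ = D₀ × (1 + g) = €17,300.00 × 1.021 = €17,663.3000
Growing perpetuity: P = D₁ / (r − g) = €17,663.3000 / (0.143 − 0.021) = €144,781.15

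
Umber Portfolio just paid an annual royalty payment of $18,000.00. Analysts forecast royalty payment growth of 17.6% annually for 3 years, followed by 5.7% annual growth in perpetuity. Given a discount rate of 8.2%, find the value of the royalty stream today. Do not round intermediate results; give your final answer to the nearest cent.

$1041057.31

D_1 = 21168.00000
D_2 = 24893.56800
D_3 = 29274.83597
Terminal value at year 3: TV = D_3×(1+g_2)/(r−g_2) = 30943.50162/0.025 = 1237740.06473
P_0 = D_1/(1+r)^1 + D_2/(1+r)^2 + D_3/(1+r)^3 + TV/(1+r)^3
    = 19563.77079 + 21263.39598 + 23110.67808 + 977119.46901 = 1041057.31387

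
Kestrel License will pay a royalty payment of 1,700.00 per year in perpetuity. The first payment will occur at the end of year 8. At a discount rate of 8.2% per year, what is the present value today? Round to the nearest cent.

Value at end of year 7: C / r = 1,700.00 / 0.082 = 20,731.7073
Discount to today: PV = 20,731.7073 / (1 + 0.082)^7 = 20,731.7073 / 1.736164 = 11,941.10

11941.10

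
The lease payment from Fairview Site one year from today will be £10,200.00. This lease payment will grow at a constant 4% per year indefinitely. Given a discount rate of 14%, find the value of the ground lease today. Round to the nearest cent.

Growing perpetuity: P = D₁ / (r − g) = £10,200.0000 / (0.14 − 0.04) = £102,000.00

£102000.00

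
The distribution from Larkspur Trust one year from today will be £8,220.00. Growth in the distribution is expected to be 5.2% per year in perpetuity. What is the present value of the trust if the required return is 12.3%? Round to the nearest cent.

Growing perpetuity: P = D₁ / (r − g) = £8,220.0000 / (0.123 − 0.052) = £115,774.65

£115774.65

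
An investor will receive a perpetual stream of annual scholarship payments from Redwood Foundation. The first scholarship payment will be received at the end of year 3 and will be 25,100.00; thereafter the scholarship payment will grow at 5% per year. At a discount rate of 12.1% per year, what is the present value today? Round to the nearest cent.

Value at end of year 2: C₁ / (r − g) = 25,100.00 / (0.121 − 0.05) = 353,521.1268
Discount to today: PV = 353,521.1268 / (1 + 0.121)^2 = 353,521.1268 / 1.256641 = 281,322.29

281322.29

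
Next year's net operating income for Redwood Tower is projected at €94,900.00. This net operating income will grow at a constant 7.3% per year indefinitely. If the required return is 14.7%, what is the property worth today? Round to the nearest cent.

€1282432.43

Growing perpetuity: P = D₁ / (r − g) = €94,900.0000 / (0.147 − 0.073) = €1,282,432.43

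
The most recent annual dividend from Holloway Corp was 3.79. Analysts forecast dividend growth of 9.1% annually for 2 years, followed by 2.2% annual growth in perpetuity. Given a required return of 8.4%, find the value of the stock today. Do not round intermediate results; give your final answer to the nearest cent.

D_1 = 4.13489
D_2 = 4.51116
Terminal value at year 2: TV = D_2×(1+g_2)/(r−g_2) = 4.61041/0.062 = 74.36146
P_0 = D_1/(1+r)^1 + D_2/(1+r)^2 + TV/(1+r)^2
    = 3.81447 + 3.83911 + 63.28333 = 70.93691

70.94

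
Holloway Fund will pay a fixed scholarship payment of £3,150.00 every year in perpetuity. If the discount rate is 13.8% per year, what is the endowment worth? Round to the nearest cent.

£22826.09

Level perpetuity: PV = C / r = £3,150.00 / 0.138 = £22,826.09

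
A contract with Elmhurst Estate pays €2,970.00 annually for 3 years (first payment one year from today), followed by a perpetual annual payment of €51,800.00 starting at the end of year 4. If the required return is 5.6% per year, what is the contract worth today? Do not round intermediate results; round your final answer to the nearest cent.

PV of 3-year annuity: €2,970.00 × [1 − (1+0.056)^−3] / 0.056 = 7997.96617
Perpetuity value at year 3: €51,800.00 / 0.056 = 925000.00000
PV of perpetuity: 925000.00000 / (1+0.056)^3 = 785506.85270
Total PV = 7997.96617 + 785506.85270 = 793504.81887

€793504.82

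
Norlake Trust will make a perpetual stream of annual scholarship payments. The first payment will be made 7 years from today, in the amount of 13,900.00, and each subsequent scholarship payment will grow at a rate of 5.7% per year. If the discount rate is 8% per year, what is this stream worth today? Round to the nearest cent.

Value at end of year 6: C₁ / (r − g) = 13,900.00 / (0.08 − 0.057) = 604,347.8261
Discount to today: PV = 604,347.8261 / (1 + 0.08)^6 = 604,347.8261 / 1.586874 = 380,841.64

380841.64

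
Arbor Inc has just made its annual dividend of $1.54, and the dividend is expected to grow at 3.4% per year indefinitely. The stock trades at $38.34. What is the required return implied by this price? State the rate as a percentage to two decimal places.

7.55%

D₁ = $1.54 × 1.034 = $1.5924
P = D₁/(r − g) ⇒ r = D₁/P + g = $1.5924/$38.34 + 0.034 = 0.041533 + 0.034 = 0.075533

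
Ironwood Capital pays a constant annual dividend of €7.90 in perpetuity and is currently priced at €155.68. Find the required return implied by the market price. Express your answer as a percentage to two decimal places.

5.07%

P = C/r ⇒ r = C/P = €7.90/€155.68 = 0.050745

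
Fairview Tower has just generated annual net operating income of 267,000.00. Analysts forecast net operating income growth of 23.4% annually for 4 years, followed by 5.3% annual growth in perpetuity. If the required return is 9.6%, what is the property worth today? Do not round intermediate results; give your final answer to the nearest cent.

11956511.09

D_1 = 329478.00000
D_2 = 406575.85200
D_3 = 501714.60137
D_4 = 619115.81809
Terminal value at year 4: TV = D_4×(1+g_2)/(r−g_2) = 651928.95645/0.043 = 15161138.52202
P_0 = D_1/(1+r)^1 + D_2/(1+r)^2 + D_3/(1+r)^3 + D_4/(1+r)^4 + TV/(1+r)^4
    = 300618.61314 + 338470.22684 + 381087.82839 + 429071.51481 + 10507262.90925 = 11956511.09243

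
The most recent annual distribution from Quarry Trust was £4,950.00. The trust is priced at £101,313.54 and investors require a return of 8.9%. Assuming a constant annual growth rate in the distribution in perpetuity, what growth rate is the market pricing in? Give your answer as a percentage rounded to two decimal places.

3.83%

P = D₀(1+g)/(r−g) ⇒ P(r−g) = D₀(1+g) ⇒ g(P+D₀) = P·r − D₀
g = (P·r − D₀)/(P + D₀) = (£101,313.54×0.089 − £4,950.00) / (£101,313.54 + £4,950.00) = 0.038272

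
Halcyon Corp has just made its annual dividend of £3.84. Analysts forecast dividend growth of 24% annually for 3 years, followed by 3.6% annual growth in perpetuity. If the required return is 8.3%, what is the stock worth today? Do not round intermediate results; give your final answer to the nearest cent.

D_1 = 4.76160
D_2 = 5.90438
D_3 = 7.32144
Terminal value at year 3: TV = D_3×(1+g_2)/(r−g_2) = 7.58501/0.047 = 161.38315
P_0 = D_1/(1+r)^1 + D_2/(1+r)^2 + D_3/(1+r)^3 + TV/(1+r)^3
    = 4.39668 + 5.03405 + 5.76383 + 127.04946 = 142.24401

£142.24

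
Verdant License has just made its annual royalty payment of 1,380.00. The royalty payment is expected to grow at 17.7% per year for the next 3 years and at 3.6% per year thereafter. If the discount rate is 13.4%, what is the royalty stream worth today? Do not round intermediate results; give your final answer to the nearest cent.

20773.82

D_1 = 1624.26000
D_2 = 1911.75402
D_3 = 2250.13448
Terminal value at year 3: TV = D_3×(1+g_2)/(r−g_2) = 2331.13932/0.098 = 23787.13595
P_0 = D_1/(1+r)^1 + D_2/(1+r)^2 + D_3/(1+r)^3 + TV/(1+r)^3
    = 1432.32804 + 1486.64030 + 1543.01203 + 16311.84143 = 20773.82181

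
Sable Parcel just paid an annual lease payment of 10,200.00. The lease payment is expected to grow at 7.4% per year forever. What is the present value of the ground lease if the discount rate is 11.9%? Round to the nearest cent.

243440.00

D₁ = D₀ × (1 + g) = 10,200.00 × 1.074 = 10,954.8000
Growing perpetuity: P = D₁ / (r − g) = 10,954.8000 / (0.119 − 0.074) = 243,440.00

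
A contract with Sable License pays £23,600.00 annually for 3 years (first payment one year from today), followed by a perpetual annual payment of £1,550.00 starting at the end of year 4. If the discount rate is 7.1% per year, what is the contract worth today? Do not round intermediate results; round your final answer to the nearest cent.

PV of 3-year annuity: £23,600.00 × [1 − (1+0.071)^−3] / 0.071 = 61820.87725
Perpetuity value at year 3: £1,550.00 / 0.071 = 21830.98592
PV of perpetuity: 21830.98592 / (1+0.071)^3 = 17770.71644
Total PV = 61820.87725 + 17770.71644 = 79591.59368

£79591.59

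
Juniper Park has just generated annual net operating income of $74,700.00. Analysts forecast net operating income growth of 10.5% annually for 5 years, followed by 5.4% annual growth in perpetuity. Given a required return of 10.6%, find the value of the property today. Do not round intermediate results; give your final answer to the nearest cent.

$1879767.03

D_1 = 82543.50000
D_2 = 91210.56750
D_3 = 100787.67709
D_4 = 111370.38318
D_5 = 123064.27342
Terminal value at year 5: TV = D_5×(1+g_2)/(r−g_2) = 129709.74418/0.052 = 2494418.15731
P_0 = D_1/(1+r)^1 + D_2/(1+r)^2 + D_3/(1+r)^3 + D_4/(1+r)^4 + D_5/(1+r)^5 + TV/(1+r)^5
    = 74632.45931 + 74564.97969 + 74497.56109 + 74430.20344 + 74362.90669 + 1507278.91632 = 1879767.02654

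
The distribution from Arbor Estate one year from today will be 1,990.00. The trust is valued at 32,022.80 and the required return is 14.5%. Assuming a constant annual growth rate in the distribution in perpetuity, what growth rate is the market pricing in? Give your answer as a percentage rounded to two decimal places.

P = D₁/(r−g) ⇒ g = r − D₁/P = 0.145 − 1,990.00/32,022.80 = 0.082857

8.29%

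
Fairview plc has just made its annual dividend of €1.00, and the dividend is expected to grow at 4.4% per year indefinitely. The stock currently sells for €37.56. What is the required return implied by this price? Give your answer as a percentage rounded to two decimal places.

D₁ = €1.00 × 1.044 = €1.0440
P = D₁/(r − g) ⇒ r = D₁/P + g = €1.0440/€37.56 + 0.044 = 0.027796 + 0.044 = 0.071796

7.18%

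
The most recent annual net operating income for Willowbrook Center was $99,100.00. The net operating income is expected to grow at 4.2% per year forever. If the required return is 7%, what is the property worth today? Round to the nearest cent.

$3687935.71

D₁ = D₀ × (1 + g) = $99,100.00 × 1.042 = $103,262.2000
Growing perpetuity: P = D₁ / (r − g) = $103,262.2000 / (0.07 − 0.042) = $3,687,935.71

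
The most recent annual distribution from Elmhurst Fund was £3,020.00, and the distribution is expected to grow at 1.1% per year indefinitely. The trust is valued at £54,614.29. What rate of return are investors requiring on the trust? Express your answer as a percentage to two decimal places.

6.69%

D₁ = £3,020.00 × 1.011 = £3,053.2200
P = D₁/(r − g) ⇒ r = D₁/P + g = £3,053.2200/£54,614.29 + 0.011 = 0.055905 + 0.011 = 0.066905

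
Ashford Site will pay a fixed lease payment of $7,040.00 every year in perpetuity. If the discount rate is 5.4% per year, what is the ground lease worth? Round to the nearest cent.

$130370.37

Level perpetuity: PV = C / r = $7,040.00 / 0.054 = $130,370.37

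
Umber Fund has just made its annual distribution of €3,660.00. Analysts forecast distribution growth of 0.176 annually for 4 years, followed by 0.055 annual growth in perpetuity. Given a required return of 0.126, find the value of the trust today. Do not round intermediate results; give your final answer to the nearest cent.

€81045.96

D_1 = 4304.16000
D_2 = 5061.69216
D_3 = 5952.54998
D_4 = 7000.19878
Terminal value at year 4: TV = D_4×(1+g_2)/(r−g_2) = 7385.20971/0.071 = 104017.03816
P_0 = D_1/(1+r)^1 + D_2/(1+r)^2 + D_3/(1+r)^3 + D_4/(1+r)^4 + TV/(1+r)^4
    = 3822.52220 + 3992.26120 + 4169.53745 + 4354.68565 + 64706.94875 = 81045.95526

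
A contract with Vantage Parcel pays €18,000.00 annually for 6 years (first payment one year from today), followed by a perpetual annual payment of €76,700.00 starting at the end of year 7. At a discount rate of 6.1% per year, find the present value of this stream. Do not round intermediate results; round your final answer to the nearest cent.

€969634.79

PV of 6-year annuity: €18,000.00 × [1 − (1+0.061)^−6] / 0.061 = 88234.42416
Perpetuity value at year 6: €76,700.00 / 0.061 = 1257377.04918
PV of perpetuity: 1257377.04918 / (1+0.061)^6 = 881400.36400
Total PV = 88234.42416 + 881400.36400 = 969634.78816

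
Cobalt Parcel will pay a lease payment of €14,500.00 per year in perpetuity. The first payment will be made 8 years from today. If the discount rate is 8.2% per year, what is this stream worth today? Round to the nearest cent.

Value at end of year 7: C / r = €14,500.00 / 0.082 = €176,829.2683
Discount to today: PV = €176,829.2683 / (1 + 0.082)^7 = €176,829.2683 / 1.736164 = €101,850.54

€101850.54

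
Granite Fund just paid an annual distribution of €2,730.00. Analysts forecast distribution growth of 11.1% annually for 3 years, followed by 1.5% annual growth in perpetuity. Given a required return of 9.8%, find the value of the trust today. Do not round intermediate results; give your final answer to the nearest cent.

€42970.31

D_1 = 3033.03000
D_2 = 3369.69633
D_3 = 3743.73262
Terminal value at year 3: TV = D_3×(1+g_2)/(r−g_2) = 3799.88861/0.083 = 45781.79051
P_0 = D_1/(1+r)^1 + D_2/(1+r)^2 + D_3/(1+r)^3 + TV/(1+r)^3
    = 2762.32240 + 2795.02750 + 2828.11981 + 34584.83861 = 42970.30832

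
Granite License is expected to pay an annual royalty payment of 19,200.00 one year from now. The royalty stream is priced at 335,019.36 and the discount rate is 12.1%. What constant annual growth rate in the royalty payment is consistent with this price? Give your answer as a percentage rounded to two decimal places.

P = D₁/(r−g) ⇒ g = r − D₁/P = 0.121 − 19,200.00/335,019.36 = 0.063690

6.37%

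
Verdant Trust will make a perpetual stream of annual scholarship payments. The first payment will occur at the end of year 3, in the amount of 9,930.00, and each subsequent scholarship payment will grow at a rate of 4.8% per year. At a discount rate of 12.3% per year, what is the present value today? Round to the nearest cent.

Value at end of year 2: C₁ / (r − g) = 9,930.00 / (0.123 − 0.048) = 132,400.0000
Discount to today: PV = 132,400.0000 / (1 + 0.123)^2 = 132,400.0000 / 1.261129 = 104,985.29

104985.29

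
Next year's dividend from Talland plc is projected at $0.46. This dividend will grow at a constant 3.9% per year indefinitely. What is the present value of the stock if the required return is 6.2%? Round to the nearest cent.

Growing perpetuity: P = D₁ / (r − g) = $0.4600 / (0.062 − 0.039) = $20.00

$20.00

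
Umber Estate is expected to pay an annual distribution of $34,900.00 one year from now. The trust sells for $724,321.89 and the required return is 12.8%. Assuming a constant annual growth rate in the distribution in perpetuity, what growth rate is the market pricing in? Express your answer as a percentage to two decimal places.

P = D₁/(r−g) ⇒ g = r − D₁/P = 0.128 − $34,900.00/$724,321.89 = 0.079817

7.98%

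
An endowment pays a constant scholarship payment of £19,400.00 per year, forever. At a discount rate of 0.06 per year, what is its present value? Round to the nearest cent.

Level perpetuity: PV = C / r = £19,400.00 / 0.06 = £323,333.33

£323333.33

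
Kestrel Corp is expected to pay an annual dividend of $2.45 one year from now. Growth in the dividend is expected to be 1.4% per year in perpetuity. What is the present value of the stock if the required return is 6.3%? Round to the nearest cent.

Growing perpetuity: P = D₁ / (r − g) = $2.4500 / (0.063 − 0.014) = $50.00

$50.00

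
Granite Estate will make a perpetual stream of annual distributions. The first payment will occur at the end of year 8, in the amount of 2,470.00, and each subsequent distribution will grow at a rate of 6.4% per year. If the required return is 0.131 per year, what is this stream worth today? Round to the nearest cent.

Value at end of year 7: C₁ / (r − g) = 2,470.00 / (0.131 − 0.064) = 36,865.6716
Discount to today: PV = 36,865.6716 / (1 + 0.131)^7 = 36,865.6716 / 2.367218 = 15,573.42

15573.42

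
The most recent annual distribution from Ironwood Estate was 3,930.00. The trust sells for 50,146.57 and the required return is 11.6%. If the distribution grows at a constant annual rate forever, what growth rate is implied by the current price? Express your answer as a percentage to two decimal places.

3.49%

P = D₀(1+g)/(r−g) ⇒ P(r−g) = D₀(1+g) ⇒ g(P+D₀) = P·r − D₀
g = (P·r − D₀)/(P + D₀) = (50,146.57×0.116 − 3,930.00) / (50,146.57 + 3,930.00) = 0.034895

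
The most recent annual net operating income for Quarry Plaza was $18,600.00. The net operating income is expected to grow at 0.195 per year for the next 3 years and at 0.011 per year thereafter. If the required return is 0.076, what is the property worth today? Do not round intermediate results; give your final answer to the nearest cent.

D_1 = 22227.00000
D_2 = 26561.26500
D_3 = 31740.71167
Terminal value at year 3: TV = D_3×(1+g_2)/(r−g_2) = 32089.85950/0.065 = 493690.14621
P_0 = D_1/(1+r)^1 + D_2/(1+r)^2 + D_3/(1+r)^3 + TV/(1+r)^3
    = 20657.06320 + 22941.62688 + 25478.85141 + 396294.13503 = 465371.67652

$465371.68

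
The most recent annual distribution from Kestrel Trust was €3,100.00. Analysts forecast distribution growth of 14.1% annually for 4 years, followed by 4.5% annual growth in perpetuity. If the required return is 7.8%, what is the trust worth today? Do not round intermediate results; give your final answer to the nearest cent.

D_1 = 3537.10000
D_2 = 4035.83110
D_3 = 4604.88329
D_4 = 5254.17183
Terminal value at year 4: TV = D_4×(1+g_2)/(r−g_2) = 5490.60956/0.033 = 166382.10790
P_0 = D_1/(1+r)^1 + D_2/(1+r)^2 + D_3/(1+r)^3 + D_4/(1+r)^4 + TV/(1+r)^4
    = 3281.16883 + 3472.92545 + 3675.88863 + 3890.71329 + 123205.92075 = 137526.61695

€137526.62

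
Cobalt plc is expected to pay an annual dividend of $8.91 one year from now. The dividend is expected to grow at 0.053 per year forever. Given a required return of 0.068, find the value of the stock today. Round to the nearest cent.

Growing perpetuity: P = D₁ / (r − g) = $8.9100 / (0.068 − 0.053) = $594.00

$594.00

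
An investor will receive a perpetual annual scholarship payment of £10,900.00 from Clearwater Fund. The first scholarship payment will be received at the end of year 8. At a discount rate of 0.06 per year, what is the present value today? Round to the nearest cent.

Value at end of year 7: C / r = £10,900.00 / 0.06 = £181,666.6667
Discount to today: PV = £181,666.6667 / (1 + 0.06)^7 = £181,666.6667 / 1.503630 = £120,818.71

£120818.71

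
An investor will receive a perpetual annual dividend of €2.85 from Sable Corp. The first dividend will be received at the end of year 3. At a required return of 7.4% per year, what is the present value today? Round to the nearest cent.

Value at end of year 2: C / r = €2.85 / 0.074 = €38.5135
Discount to today: PV = €38.5135 / (1 + 0.074)^2 = €38.5135 / 1.153476 = €33.39

€33.39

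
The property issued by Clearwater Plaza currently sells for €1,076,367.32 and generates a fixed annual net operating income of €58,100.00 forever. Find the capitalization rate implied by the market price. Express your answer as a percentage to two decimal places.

P = C/r ⇒ r = C/P = €58,100.00/€1,076,367.32 = 0.053978

5.40%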